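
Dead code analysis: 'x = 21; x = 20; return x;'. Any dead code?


first assignment to x is overwritten before any read
Dead: 'x = 21'


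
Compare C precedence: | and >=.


'>=' is relational (level 7); '|' is bitwise OR (level 3)
Higher level binds tighter
'>=' has higher precedence than '|'


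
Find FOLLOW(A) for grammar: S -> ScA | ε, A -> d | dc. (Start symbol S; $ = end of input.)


$ ∈ FOLLOW(S). For each A -> αBβ: add FIRST(β)\{ε} to FOLLOW(B); if β nullable, add FOLLOW(A).
FOLLOW(A) = {$, c}


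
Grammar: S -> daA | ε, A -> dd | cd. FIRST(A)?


Per alternative of A: FIRST(dd) = {d}; FIRST(cd) = {c}
FIRST(A) = {c, d}


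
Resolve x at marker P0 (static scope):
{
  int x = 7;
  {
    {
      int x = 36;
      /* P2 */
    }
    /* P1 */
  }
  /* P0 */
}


x declared in the same block as P0
x = 7


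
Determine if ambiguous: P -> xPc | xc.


balanced x^n…c^n: each string has a unique parse
Unambiguous


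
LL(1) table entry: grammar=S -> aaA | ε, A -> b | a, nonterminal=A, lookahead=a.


For [A, a]: 'a' ∈ FIRST(a)
Entry: A -> a


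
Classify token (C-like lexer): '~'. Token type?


Pattern: operator symbol
Type: OPERATOR


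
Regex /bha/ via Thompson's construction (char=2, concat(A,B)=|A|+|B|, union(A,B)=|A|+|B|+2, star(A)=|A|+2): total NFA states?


Syntax tree has 3 char leaf(s), 0 union(s), 0 star(s)
chars contribute 3×2 = 6; each union adds +2; each star adds +2
Total: 6 + 0 + 0 = 6 states


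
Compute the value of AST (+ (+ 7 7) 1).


Evaluate inner: (+ 7 7) = 14
Evaluate root: (+ 14 1) = 15
Result: 15


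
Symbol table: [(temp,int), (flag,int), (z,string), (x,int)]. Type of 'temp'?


Lookup 'temp' → type int


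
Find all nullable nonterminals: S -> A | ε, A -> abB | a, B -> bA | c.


A nonterminal is nullable iff some alternative derives ε (directly, or every symbol in it is nullable)
Nullable: {S}


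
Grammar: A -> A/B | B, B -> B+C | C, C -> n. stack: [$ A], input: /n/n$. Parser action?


shift '/' to continue A -> A/B
Action: shift


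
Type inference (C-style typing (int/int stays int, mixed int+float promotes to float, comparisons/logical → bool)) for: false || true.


Operand types: bool || bool
Rule: logical operators take bool operands and yield bool
Result type: bool


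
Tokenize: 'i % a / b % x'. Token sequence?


Scan left to right, longest-match per lexeme
Tokens: ID(i), OP(%), ID(a), OP(/), ID(b), OP(%), ID(x)


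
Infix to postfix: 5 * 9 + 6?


Left to right (same or higher precedence on left)
Postfix: 5 9 * 6 +


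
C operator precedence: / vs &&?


'/' is multiplicative (level 10); '&&' is logical AND (level 2)
Higher level binds tighter
'/' has higher precedence than '&&'


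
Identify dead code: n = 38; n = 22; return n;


first assignment to n is overwritten before any read
Dead: 'n = 38'


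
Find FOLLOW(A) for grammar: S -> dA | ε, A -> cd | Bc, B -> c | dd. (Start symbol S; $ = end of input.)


$ ∈ FOLLOW(S). For each A -> αBβ: add FIRST(β)\{ε} to FOLLOW(B); if β nullable, add FOLLOW(A).
FOLLOW(A) = {$}


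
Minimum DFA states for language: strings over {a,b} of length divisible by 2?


Track length mod 2: states 0..1, accept at 0
Minimal DFA: 2 states


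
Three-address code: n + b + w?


Break into single-operator statements:
t1 = n + b
t2 = t1 + w


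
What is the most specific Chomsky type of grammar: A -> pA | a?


Right-linear: every RHS is a terminal or a terminal followed by one nonterminal
Classification: Type 3 (Regular)


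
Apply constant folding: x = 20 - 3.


20 - 3 = 17 at compile time
Optimized: x = 17


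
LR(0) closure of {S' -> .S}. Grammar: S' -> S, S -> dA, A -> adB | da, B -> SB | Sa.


Start: S' -> .S
For each item with dot before a nonterminal B, add B -> .γ for every B-production
Closure: [S' -> .S, S -> .dA]


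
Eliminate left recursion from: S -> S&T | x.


Left-recursive alternatives: S&T; non-recursive: x
Introduce S': S -> xS', S' -> &TS' | ε


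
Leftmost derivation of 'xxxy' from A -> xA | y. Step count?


Derivation: A => xA => xxA => xxxA => xxxy
Steps: 4


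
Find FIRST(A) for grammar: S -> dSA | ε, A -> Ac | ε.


Per alternative of A: FIRST(Ac) = {c}; FIRST(ε) = {ε}
FIRST(A) = {c, ε}


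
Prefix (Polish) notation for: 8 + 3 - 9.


left-to-right (same/higher precedence on left): tree is (- (+ 8 3) 9)
Prefix: - + 8 3 9


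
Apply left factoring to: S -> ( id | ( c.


Common prefix: '('
Factored: S -> ( S', S' -> id | c


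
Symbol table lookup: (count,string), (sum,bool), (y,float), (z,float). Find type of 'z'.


Lookup 'z' → type float


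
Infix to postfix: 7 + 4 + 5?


Left to right (same or higher precedence on left)
Postfix: 7 4 + 5 +


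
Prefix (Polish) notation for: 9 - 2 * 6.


'*' binds tighter: tree is (- 9 (* 2 6))
Prefix: - 9 * 2 6


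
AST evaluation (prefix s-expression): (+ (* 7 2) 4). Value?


Evaluate inner: (* 7 2) = 14
Evaluate root: (+ 14 4) = 18
Result: 18


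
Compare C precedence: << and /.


'/' is multiplicative (level 10); '<<' is shift (level 8)
Higher level binds tighter
'/' has higher precedence than '<<'


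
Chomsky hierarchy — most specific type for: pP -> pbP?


LHS has context (more than one symbol) and |LHS| ≤ |RHS|
Classification: Type 1 (Context-Sensitive)


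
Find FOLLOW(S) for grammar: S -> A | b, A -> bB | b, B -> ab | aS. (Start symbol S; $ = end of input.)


$ ∈ FOLLOW(S). For each A -> αBβ: add FIRST(β)\{ε} to FOLLOW(B); if β nullable, add FOLLOW(A).
FOLLOW(S) = {$}


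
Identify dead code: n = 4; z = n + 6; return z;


n is read by z's definition; z is returned
No dead code


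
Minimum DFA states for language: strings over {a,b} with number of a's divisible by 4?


Track (count of a) mod 4: states 0..3, accept at 0
Minimal DFA: 4 states


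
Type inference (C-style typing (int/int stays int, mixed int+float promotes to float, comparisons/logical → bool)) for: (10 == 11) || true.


Operand types: bool || bool
Rule: logical operators take bool operands and yield bool
Result type: bool


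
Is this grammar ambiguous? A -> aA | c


right-linear, alternatives start with distinct terminals 'a' vs 'c': unique leftmost derivation
Unambiguous


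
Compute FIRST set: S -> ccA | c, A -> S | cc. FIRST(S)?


Per alternative of S: FIRST(ccA) = {c}; FIRST(c) = {c}
FIRST(S) = {c}


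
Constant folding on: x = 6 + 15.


6 + 15 = 21 at compile time
Optimized: x = 21


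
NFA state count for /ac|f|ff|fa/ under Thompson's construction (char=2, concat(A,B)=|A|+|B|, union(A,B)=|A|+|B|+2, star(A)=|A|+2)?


Syntax tree has 7 char leaf(s), 3 union(s), 0 star(s)
chars contribute 7×2 = 14; each union adds +2; each star adds +2
Total: 14 + 6 + 0 = 20 states


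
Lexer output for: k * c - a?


Scan left to right, longest-match per lexeme
Tokens: ID(k), OP(*), ID(c), OP(-), ID(a)


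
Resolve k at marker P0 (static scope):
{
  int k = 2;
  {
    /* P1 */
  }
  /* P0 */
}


k declared in the same block as P0
k = 2


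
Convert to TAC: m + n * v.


Break into single-operator statements:
t1 = n * v
t2 = m + t1


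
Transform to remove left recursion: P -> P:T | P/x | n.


Left-recursive alternatives: P:T, P/x; non-recursive: n
Introduce P': P -> nP', P' -> :TP' | /xP' | ε


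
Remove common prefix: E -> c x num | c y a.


Common prefix: 'c'
Factored: E -> c E', E' -> x num | y a


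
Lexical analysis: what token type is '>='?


Pattern: operator symbol
Type: OPERATOR


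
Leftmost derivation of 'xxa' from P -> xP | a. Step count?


Derivation: P => xP => xxP => xxa
Steps: 3


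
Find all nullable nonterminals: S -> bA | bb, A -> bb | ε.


A nonterminal is nullable iff some alternative derives ε (directly, or every symbol in it is nullable)
Nullable: {A}


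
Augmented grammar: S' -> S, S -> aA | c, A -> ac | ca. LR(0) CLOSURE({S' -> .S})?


Start: S' -> .S
For each item with dot before a nonterminal B, add B -> .γ for every B-production
Closure: [S' -> .S, S -> .aA, S -> .c]


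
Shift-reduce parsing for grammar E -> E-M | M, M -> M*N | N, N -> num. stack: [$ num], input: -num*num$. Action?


'num' on top is the handle for N -> num
Action: reduce (N -> num)


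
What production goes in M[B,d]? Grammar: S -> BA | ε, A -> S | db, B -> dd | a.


For [B, d]: 'd' ∈ FIRST(dd)
Entry: B -> dd


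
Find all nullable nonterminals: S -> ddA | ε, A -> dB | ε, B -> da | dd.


A nonterminal is nullable iff some alternative derives ε (directly, or every symbol in it is nullable)
Nullable: {A, S}


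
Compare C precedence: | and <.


'<' is relational (level 7); '|' is bitwise OR (level 3)
Higher level binds tighter
'<' has higher precedence than '|'


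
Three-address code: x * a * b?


Break into single-operator statements:
t1 = x * a
t2 = t1 * b


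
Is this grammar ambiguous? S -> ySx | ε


balanced y^n…x^n: each string has a unique parse
Unambiguous


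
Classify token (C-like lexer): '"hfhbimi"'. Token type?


Pattern: double-quoted sequence
Type: STRING_LITERAL


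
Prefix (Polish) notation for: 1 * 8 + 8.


left-to-right (same/higher precedence on left): tree is (+ (* 1 8) 8)
Prefix: + * 1 8 8


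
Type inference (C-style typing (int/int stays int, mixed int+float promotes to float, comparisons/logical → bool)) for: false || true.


Operand types: bool || bool
Rule: logical operators take bool operands and yield bool
Result type: bool


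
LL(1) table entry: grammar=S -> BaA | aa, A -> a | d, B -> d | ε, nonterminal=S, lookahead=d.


For [S, d]: 'd' ∈ FIRST(BaA)
Entry: S -> BaA


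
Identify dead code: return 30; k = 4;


statement follows a return and is unreachable
Dead: 'k = 4'


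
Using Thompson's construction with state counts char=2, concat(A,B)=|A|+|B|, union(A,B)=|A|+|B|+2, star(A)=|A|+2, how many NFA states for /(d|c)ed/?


Syntax tree has 4 char leaf(s), 1 union(s), 0 star(s)
chars contribute 4×2 = 8; each union adds +2; each star adds +2
Total: 8 + 2 + 0 = 10 states


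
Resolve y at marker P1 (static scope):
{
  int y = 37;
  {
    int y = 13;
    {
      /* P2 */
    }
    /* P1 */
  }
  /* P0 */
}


y declared in the same block as P1
y = 13


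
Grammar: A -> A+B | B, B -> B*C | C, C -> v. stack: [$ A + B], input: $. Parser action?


handle 'A+B' on top; lookahead ∈ FOLLOW(A) = {+, $}
Action: reduce (A -> A+B)


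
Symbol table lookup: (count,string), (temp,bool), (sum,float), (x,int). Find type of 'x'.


Lookup 'x' → type int


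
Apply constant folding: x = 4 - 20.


4 - 20 = -16 at compile time
Optimized: x = -16


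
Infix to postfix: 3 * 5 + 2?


Left to right (same or higher precedence on left)
Postfix: 3 5 * 2 +


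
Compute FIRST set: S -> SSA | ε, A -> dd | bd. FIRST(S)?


Per alternative of S: FIRST(SSA) = {b, d}; FIRST(ε) = {ε}
FIRST(S) = {b, d, ε}


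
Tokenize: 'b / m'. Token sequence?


Scan left to right, longest-match per lexeme
Tokens: ID(b), OP(/), ID(m)


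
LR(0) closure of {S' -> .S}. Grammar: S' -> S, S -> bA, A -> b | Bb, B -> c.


Start: S' -> .S
For each item with dot before a nonterminal B, add B -> .γ for every B-production
Closure: [S' -> .S, S -> .bA]


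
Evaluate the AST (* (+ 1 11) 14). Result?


Evaluate inner: (+ 1 11) = 12
Evaluate root: (* 12 14) = 168
Result: 168


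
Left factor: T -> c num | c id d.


Common prefix: 'c'
Factored: T -> c T', T' -> num | id d


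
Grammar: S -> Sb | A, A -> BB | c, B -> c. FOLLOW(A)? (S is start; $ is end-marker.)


$ ∈ FOLLOW(S). For each A -> αBβ: add FIRST(β)\{ε} to FOLLOW(B); if β nullable, add FOLLOW(A).
FOLLOW(A) = {$, b}


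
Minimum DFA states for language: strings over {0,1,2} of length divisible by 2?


Track length mod 2: states 0..1, accept at 0
Minimal DFA: 2 states


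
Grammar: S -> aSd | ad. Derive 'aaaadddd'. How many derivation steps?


Derivation: S => aSd => aaSdd => aaaSddd => aaaadddd
Steps: 4


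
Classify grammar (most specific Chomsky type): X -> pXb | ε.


Single nonterminal LHS, but p^n b^n is not regular
Classification: Type 2 (Context-Free)


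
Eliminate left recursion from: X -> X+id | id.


Left-recursive alternatives: X+id; non-recursive: id
Introduce X': X -> idX', X' -> +idX' | ε


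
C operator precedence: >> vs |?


'>>' is shift (level 8); '|' is bitwise OR (level 3)
Higher level binds tighter
'>>' has higher precedence than '|'


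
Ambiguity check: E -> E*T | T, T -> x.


precedence layered via separate nonterminal T: deterministic
Unambiguous


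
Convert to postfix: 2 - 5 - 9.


Left to right (same or higher precedence on left)
Postfix: 2 5 - 9 -


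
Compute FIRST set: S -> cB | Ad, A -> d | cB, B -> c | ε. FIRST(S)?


Per alternative of S: FIRST(cB) = {c}; FIRST(Ad) = {c, d}
FIRST(S) = {c, d}


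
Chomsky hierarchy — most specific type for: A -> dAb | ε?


Single nonterminal LHS, but d^n b^n is not regular
Classification: Type 2 (Context-Free)


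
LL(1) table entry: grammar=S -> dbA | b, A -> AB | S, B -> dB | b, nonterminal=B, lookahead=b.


For [B, b]: 'b' ∈ FIRST(b)
Entry: B -> b


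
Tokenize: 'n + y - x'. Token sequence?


Scan left to right, longest-match per lexeme
Tokens: ID(n), OP(+), ID(y), OP(-), ID(x)


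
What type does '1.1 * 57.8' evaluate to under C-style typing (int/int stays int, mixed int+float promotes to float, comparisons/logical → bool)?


Operand types: float * float
Rule: mixed int/float promotes to float; int/int stays int
Result type: float


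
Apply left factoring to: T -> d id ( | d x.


Common prefix: 'd'
Factored: T -> d T', T' -> id ( | x


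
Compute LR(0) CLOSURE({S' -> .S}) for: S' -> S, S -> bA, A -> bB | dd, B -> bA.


Start: S' -> .S
For each item with dot before a nonterminal B, add B -> .γ for every B-production
Closure: [S' -> .S, S -> .bA]


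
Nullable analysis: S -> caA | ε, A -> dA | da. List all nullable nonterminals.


A nonterminal is nullable iff some alternative derives ε (directly, or every symbol in it is nullable)
Nullable: {S}


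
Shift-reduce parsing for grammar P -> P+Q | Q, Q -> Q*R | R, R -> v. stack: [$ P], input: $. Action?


start symbol P on stack, input exhausted
Action: accept


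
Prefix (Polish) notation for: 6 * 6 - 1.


left-to-right (same/higher precedence on left): tree is (- (* 6 6) 1)
Prefix: - * 6 6 1


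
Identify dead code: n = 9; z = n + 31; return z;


n is read by z's definition; z is returned
No dead code


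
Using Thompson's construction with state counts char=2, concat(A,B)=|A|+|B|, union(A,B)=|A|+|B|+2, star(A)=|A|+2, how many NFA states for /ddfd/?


Syntax tree has 4 char leaf(s), 0 union(s), 0 star(s)
chars contribute 4×2 = 8; each union adds +2; each star adds +2
Total: 8 + 0 + 0 = 8 states


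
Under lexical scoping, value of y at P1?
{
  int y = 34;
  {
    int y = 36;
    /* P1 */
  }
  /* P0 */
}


y declared in the same block as P1
y = 36


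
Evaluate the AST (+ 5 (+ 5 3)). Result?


Evaluate inner: (+ 5 3) = 8
Evaluate root: (+ 5 8) = 13
Result: 13


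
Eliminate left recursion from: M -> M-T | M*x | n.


Left-recursive alternatives: M-T, M*x; non-recursive: n
Introduce M': M -> nM', M' -> -TM' | *xM' | ε


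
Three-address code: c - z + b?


Break into single-operator statements:
t1 = c - z
t2 = t1 + b


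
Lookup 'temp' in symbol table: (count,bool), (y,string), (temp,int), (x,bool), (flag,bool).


Lookup 'temp' → type int


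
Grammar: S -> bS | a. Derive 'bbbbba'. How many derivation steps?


Derivation: S => bS => bbS => bbbS => bbbbS => bbbbbS => bbbbba
Steps: 6


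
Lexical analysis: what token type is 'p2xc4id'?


Pattern: letter/underscore followed by alphanumerics, not a keyword
Type: IDENTIFIER


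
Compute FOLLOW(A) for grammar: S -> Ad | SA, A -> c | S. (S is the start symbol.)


$ ∈ FOLLOW(S). For each A -> αBβ: add FIRST(β)\{ε} to FOLLOW(B); if β nullable, add FOLLOW(A).
FOLLOW(A) = {$, c, d}


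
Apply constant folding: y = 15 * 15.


15 * 15 = 225 at compile time
Optimized: y = 225


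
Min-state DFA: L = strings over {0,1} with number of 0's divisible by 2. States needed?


Track (count of 0) mod 2: states 0..1, accept at 0
Minimal DFA: 2 states


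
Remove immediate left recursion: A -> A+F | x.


Left-recursive alternatives: A+F; non-recursive: x
Introduce A': A -> xA', A' -> +FA' | ε


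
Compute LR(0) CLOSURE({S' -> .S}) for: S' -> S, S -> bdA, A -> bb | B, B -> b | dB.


Start: S' -> .S
For each item with dot before a nonterminal B, add B -> .γ for every B-production
Closure: [S' -> .S, S -> .bdA]


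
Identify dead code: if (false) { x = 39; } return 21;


condition is constant false, so the whole block is unreachable
Dead: 'if (false) { x = 39; }'


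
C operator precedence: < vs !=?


'<' is relational (level 7); '!=' is equality (level 6)
Higher level binds tighter
'<' has higher precedence than '!='


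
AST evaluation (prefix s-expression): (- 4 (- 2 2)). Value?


Evaluate inner: (- 2 2) = 0
Evaluate root: (- 4 0) = 4
Result: 4


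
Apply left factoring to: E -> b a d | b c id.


Common prefix: 'b'
Factored: E -> b E', E' -> a d | c id


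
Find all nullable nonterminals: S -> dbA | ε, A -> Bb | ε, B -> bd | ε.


A nonterminal is nullable iff some alternative derives ε (directly, or every symbol in it is nullable)
Nullable: {A, B, S}


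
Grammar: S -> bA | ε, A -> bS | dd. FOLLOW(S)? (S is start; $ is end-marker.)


$ ∈ FOLLOW(S). For each A -> αBβ: add FIRST(β)\{ε} to FOLLOW(B); if β nullable, add FOLLOW(A).
FOLLOW(S) = {$}


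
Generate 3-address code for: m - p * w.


Break into single-operator statements:
t1 = p * w
t2 = m - t1


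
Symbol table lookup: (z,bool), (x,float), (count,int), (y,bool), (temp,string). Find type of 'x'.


Lookup 'x' → type float


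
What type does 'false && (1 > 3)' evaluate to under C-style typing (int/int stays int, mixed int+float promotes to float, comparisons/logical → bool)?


Operand types: bool && bool
Rule: logical operators take bool operands and yield bool
Result type: bool


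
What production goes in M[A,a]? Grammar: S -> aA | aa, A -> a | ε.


For [A, a]: 'a' ∈ FIRST(a)
Entry: A -> a


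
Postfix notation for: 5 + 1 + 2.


Left to right (same or higher precedence on left)
Postfix: 5 1 + 2 +


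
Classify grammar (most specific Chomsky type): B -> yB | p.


Right-linear: every RHS is a terminal or a terminal followed by one nonterminal
Classification: Type 3 (Regular)


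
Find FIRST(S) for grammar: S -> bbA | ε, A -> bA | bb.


Per alternative of S: FIRST(bbA) = {b}; FIRST(ε) = {ε}
FIRST(S) = {b, ε}


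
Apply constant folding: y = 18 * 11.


18 * 11 = 198 at compile time
Optimized: y = 198


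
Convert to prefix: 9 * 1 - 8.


left-to-right (same/higher precedence on left): tree is (- (* 9 1) 8)
Prefix: - * 9 1 8


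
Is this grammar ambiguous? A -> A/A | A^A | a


'a/a^a' has two parse trees (no precedence encoded between / and ^)
Ambiguous


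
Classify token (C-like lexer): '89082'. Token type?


Pattern: digits only
Type: INTEGER_LITERAL


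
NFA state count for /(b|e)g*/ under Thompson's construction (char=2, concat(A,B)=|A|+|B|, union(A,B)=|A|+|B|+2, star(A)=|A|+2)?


Syntax tree has 3 char leaf(s), 1 union(s), 1 star(s)
chars contribute 3×2 = 6; each union adds +2; each star adds +2
Total: 6 + 2 + 2 = 10 states


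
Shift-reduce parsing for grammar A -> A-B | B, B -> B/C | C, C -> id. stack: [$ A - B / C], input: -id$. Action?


handle 'B/C' on top
Action: reduce (B -> B/C)


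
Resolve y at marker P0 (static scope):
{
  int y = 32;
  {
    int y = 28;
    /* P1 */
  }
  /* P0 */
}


y declared in the same block as P0
y = 32


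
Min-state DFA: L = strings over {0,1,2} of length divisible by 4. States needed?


Track length mod 4: states 0..3, accept at 0
Minimal DFA: 4 states


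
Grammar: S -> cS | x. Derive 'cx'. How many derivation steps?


Derivation: S => cS => cx
Steps: 2


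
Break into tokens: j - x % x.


Scan left to right, longest-match per lexeme
Tokens: ID(j), OP(-), ID(x), OP(%), ID(x)


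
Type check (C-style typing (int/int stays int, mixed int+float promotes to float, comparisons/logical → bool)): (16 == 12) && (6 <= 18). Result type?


Operand types: bool && bool
Rule: logical operators take bool operands and yield bool
Result type: bool


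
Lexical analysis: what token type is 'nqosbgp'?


Pattern: letter/underscore followed by alphanumerics, not a keyword
Type: IDENTIFIER


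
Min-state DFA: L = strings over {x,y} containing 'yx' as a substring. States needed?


KMP-style automaton: 2 progress states + 1 absorbing accept = 3
Minimal DFA: 3 states


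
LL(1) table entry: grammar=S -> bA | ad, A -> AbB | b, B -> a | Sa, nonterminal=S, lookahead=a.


For [S, a]: 'a' ∈ FIRST(ad)
Entry: S -> ad


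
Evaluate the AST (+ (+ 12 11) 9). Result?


Evaluate inner: (+ 12 11) = 23
Evaluate root: (+ 23 9) = 32
Result: 32


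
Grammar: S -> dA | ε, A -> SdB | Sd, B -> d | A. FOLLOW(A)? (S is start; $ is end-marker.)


$ ∈ FOLLOW(S). For each A -> αBβ: add FIRST(β)\{ε} to FOLLOW(B); if β nullable, add FOLLOW(A).
FOLLOW(A) = {$, d}


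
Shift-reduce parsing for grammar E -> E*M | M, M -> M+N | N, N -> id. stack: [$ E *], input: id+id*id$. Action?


no handle ('E*' is not any RHS); shift 'id'
Action: shift


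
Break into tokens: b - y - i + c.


Scan left to right, longest-match per lexeme
Tokens: ID(b), OP(-), ID(y), OP(-), ID(i), OP(+), ID(c)


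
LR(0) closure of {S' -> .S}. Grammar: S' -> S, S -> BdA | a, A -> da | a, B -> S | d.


Start: S' -> .S
For each item with dot before a nonterminal B, add B -> .γ for every B-production
Closure: [S' -> .S, S -> .BdA, S -> .a, B -> .S, B -> .d]


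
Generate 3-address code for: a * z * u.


Break into single-operator statements:
t1 = a * z
t2 = t1 * u


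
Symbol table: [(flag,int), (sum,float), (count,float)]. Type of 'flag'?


Lookup 'flag' → type int


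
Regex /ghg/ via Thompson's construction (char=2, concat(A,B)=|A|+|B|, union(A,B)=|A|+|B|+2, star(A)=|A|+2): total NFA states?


Syntax tree has 3 char leaf(s), 0 union(s), 0 star(s)
chars contribute 3×2 = 6; each union adds +2; each star adds +2
Total: 6 + 0 + 0 = 6 states


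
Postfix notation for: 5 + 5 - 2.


Left to right (same or higher precedence on left)
Postfix: 5 5 + 2 -


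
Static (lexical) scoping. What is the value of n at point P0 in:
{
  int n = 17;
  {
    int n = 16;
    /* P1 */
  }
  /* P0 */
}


n declared in the same block as P0
n = 17


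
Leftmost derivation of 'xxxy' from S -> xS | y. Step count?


Derivation: S => xS => xxS => xxxS => xxxy
Steps: 4


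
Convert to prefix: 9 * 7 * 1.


left-to-right (same/higher precedence on left): tree is (* (* 9 7) 1)
Prefix: * * 9 7 1


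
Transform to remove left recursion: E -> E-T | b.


Left-recursive alternatives: E-T; non-recursive: b
Introduce E': E -> bE', E' -> -TE' | ε


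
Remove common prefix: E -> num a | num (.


Common prefix: 'num'
Factored: E -> num E', E' -> a | (


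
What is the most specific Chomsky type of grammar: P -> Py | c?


Left-linear: every RHS is a terminal or one nonterminal followed by a terminal
Classification: Type 3 (Regular)


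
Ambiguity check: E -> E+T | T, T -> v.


precedence layered via separate nonterminal T: deterministic
Unambiguous


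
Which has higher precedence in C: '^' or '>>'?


'>>' is shift (level 8); '^' is bitwise XOR (level 4)
Higher level binds tighter
'>>' has higher precedence than '^'


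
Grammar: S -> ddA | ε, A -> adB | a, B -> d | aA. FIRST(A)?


Per alternative of A: FIRST(adB) = {a}; FIRST(a) = {a}
FIRST(A) = {a}


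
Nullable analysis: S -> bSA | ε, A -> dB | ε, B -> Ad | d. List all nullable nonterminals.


A nonterminal is nullable iff some alternative derives ε (directly, or every symbol in it is nullable)
Nullable: {A, S}


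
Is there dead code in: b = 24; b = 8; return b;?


first assignment to b is overwritten before any read
Dead: 'b = 24'


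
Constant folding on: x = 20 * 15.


20 * 15 = 300 at compile time
Optimized: x = 300


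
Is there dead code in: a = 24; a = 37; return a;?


first assignment to a is overwritten before any read
Dead: 'a = 24'


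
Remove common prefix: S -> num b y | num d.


Common prefix: 'num'
Factored: S -> num S', S' -> b y | d


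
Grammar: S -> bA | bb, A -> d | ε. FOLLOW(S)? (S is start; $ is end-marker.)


$ ∈ FOLLOW(S). For each A -> αBβ: add FIRST(β)\{ε} to FOLLOW(B); if β nullable, add FOLLOW(A).
FOLLOW(S) = {$}


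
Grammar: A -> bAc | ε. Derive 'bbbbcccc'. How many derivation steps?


Derivation: A => bAc => bbAcc => bbbAccc => bbbbAcccc => bbbbcccc
Steps: 5


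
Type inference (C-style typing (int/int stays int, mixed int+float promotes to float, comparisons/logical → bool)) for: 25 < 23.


Operand types: int < int
Rule: comparison yields bool
Result type: bool


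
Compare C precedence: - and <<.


'-' is additive (level 9); '<<' is shift (level 8)
Higher level binds tighter
'-' has higher precedence than '<<'


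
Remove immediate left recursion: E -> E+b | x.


Left-recursive alternatives: E+b; non-recursive: x
Introduce E': E -> xE', E' -> +bE' | ε


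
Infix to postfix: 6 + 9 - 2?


Left to right (same or higher precedence on left)
Postfix: 6 9 + 2 -


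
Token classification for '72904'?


Pattern: digits only
Type: INTEGER_LITERAL


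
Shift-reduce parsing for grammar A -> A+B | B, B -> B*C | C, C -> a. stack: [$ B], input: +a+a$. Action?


lookahead ∉ {*} so B won't extend; reduce A -> B
Action: reduce (A -> B)


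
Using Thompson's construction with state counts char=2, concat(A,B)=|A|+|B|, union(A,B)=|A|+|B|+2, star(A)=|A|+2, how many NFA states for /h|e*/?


Syntax tree has 2 char leaf(s), 1 union(s), 1 star(s)
chars contribute 2×2 = 4; each union adds +2; each star adds +2
Total: 4 + 2 + 2 = 8 states


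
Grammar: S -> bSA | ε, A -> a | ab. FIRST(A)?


Per alternative of A: FIRST(a) = {a}; FIRST(ab) = {a}
FIRST(A) = {a}


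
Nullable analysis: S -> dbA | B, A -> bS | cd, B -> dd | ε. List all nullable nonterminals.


A nonterminal is nullable iff some alternative derives ε (directly, or every symbol in it is nullable)
Nullable: {B, S}


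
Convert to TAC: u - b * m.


Break into single-operator statements:
t1 = b * m
t2 = u - t1


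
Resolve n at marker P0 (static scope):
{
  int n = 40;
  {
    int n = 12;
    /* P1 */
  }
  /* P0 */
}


n declared in the same block as P0
n = 40


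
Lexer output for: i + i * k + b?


Scan left to right, longest-match per lexeme
Tokens: ID(i), OP(+), ID(i), OP(*), ID(k), OP(+), ID(b)


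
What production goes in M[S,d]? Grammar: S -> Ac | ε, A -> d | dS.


For [S, d]: 'd' ∈ FIRST(Ac)
Entry: S -> Ac


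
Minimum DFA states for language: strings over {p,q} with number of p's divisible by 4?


Track (count of p) mod 4: states 0..3, accept at 0
Minimal DFA: 4 states


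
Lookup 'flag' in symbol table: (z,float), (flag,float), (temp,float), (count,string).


Lookup 'flag' → type float


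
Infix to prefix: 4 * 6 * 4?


left-to-right (same/higher precedence on left): tree is (* (* 4 6) 4)
Prefix: * * 4 6 4


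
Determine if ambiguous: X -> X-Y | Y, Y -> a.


precedence layered via separate nonterminal Y: deterministic
Unambiguous


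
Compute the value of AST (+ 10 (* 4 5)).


Evaluate inner: (* 4 5) = 20
Evaluate root: (+ 10 20) = 30
Result: 30


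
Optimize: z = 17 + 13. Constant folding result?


17 + 13 = 30 at compile time
Optimized: z = 30


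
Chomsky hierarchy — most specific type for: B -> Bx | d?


Left-linear: every RHS is a terminal or one nonterminal followed by a terminal
Classification: Type 3 (Regular)


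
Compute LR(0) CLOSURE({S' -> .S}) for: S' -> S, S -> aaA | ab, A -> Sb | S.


Start: S' -> .S
For each item with dot before a nonterminal B, add B -> .γ for every B-production
Closure: [S' -> .S, S -> .aaA, S -> .ab]


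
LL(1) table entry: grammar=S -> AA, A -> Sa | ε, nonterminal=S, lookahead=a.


For [S, a]: 'a' ∈ FIRST(AA)
Entry: S -> AA


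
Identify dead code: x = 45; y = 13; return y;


x is assigned but never read
Dead: 'x = 45'


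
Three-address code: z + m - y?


Break into single-operator statements:
t1 = z + m
t2 = t1 - y


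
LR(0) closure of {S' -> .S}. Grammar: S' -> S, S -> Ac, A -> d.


Start: S' -> .S
For each item with dot before a nonterminal B, add B -> .γ for every B-production
Closure: [S' -> .S, S -> .Ac, A -> .d]


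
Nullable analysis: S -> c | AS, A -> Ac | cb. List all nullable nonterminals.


A nonterminal is nullable iff some alternative derives ε (directly, or every symbol in it is nullable)
Nullable: {}


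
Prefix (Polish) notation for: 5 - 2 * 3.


'*' binds tighter: tree is (- 5 (* 2 3))
Prefix: - 5 * 2 3


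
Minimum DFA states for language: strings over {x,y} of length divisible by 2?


Track length mod 2: states 0..1, accept at 0
Minimal DFA: 2 states


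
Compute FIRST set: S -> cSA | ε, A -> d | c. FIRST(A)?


Per alternative of A: FIRST(d) = {d}; FIRST(c) = {c}
FIRST(A) = {c, d}


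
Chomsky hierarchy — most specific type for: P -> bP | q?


Right-linear: every RHS is a terminal or a terminal followed by one nonterminal
Classification: Type 3 (Regular)


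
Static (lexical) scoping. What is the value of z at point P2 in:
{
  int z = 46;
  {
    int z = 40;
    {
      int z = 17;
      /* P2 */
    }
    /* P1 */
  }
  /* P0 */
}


z declared in the same block as P2
z = 17


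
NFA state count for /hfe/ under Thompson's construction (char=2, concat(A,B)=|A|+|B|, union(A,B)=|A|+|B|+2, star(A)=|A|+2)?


Syntax tree has 3 char leaf(s), 0 union(s), 0 star(s)
chars contribute 3×2 = 6; each union adds +2; each star adds +2
Total: 6 + 0 + 0 = 6 states


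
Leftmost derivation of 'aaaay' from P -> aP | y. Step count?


Derivation: P => aP => aaP => aaaP => aaaaP => aaaay
Steps: 5


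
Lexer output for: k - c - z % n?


Scan left to right, longest-match per lexeme
Tokens: ID(k), OP(-), ID(c), OP(-), ID(z), OP(%), ID(n)


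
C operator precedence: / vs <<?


'/' is multiplicative (level 10); '<<' is shift (level 8)
Higher level binds tighter
'/' has higher precedence than '<<'


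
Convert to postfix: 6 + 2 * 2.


* has higher precedence, evaluate 2*2 first
Postfix: 6 2 2 * +


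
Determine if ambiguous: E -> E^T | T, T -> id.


precedence layered via separate nonterminal T: deterministic
Unambiguous


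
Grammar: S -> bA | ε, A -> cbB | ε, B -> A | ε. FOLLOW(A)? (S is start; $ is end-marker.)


$ ∈ FOLLOW(S). For each A -> αBβ: add FIRST(β)\{ε} to FOLLOW(B); if β nullable, add FOLLOW(A).
FOLLOW(A) = {$}


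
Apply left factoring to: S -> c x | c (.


Common prefix: 'c'
Factored: S -> c S', S' -> x | (


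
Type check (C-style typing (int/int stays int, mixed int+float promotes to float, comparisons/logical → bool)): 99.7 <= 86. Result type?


Operand types: float <= int
Rule: comparison yields bool
Result type: bool


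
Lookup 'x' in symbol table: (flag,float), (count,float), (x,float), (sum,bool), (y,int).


Lookup 'x' → type float


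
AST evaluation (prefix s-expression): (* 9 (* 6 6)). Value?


Evaluate inner: (* 6 6) = 36
Evaluate root: (* 9 36) = 324
Result: 324


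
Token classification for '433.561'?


Pattern: digits with a decimal point
Type: FLOAT_LITERAL


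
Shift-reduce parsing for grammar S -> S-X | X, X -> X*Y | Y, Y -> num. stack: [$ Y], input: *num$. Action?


'Y' (not preceded by X*) is the handle for X -> Y
Action: reduce (X -> Y)


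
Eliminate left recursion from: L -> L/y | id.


Left-recursive alternatives: L/y; non-recursive: id
Introduce L': L -> idL', L' -> /yL' | ε


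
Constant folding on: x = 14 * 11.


14 * 11 = 154 at compile time
Optimized: x = 154


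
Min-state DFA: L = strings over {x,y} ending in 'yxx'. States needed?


Track the longest suffix of input matching a prefix of 'yxx': 4 classes (prefixes of length 0..3)
Minimal DFA: 4 states


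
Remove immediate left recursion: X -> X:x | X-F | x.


Left-recursive alternatives: X:x, X-F; non-recursive: x
Introduce X': X -> xX', X' -> :xX' | -FX' | ε


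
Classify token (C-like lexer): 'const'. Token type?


Pattern: reserved word
Type: KEYWORD


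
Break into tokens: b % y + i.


Scan left to right, longest-match per lexeme
Tokens: ID(b), OP(%), ID(y), OP(+), ID(i)


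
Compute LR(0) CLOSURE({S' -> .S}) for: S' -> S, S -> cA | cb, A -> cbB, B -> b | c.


Start: S' -> .S
For each item with dot before a nonterminal B, add B -> .γ for every B-production
Closure: [S' -> .S, S -> .cA, S -> .cb]


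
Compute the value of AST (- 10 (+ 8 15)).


Evaluate inner: (+ 8 15) = 23
Evaluate root: (- 10 23) = -13
Result: -13


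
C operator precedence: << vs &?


'<<' is shift (level 8); '&' is bitwise AND (level 5)
Higher level binds tighter
'<<' has higher precedence than '&'


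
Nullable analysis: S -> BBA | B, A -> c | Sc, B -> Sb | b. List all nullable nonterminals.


A nonterminal is nullable iff some alternative derives ε (directly, or every symbol in it is nullable)
Nullable: {}


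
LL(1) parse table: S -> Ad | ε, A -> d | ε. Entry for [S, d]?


For [S, d]: 'd' ∈ FIRST(Ad)
Entry: S -> Ad


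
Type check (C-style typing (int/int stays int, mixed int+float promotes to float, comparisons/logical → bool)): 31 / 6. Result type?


Operand types: int / int
Rule: mixed int/float promotes to float; int/int stays int
Result type: int


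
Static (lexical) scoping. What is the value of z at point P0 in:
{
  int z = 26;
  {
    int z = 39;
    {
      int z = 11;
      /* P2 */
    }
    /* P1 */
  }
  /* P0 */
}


z declared in the same block as P0
z = 26


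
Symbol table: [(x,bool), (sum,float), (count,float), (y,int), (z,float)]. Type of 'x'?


Lookup 'x' → type bool


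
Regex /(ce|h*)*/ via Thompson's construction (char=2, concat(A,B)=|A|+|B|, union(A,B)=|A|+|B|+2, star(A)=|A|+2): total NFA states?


Syntax tree has 3 char leaf(s), 1 union(s), 2 star(s)
chars contribute 3×2 = 6; each union adds +2; each star adds +2
Total: 6 + 2 + 4 = 12 states


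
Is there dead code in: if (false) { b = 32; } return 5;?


condition is constant false, so the whole block is unreachable
Dead: 'if (false) { b = 32; }'


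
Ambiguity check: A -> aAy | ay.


balanced a^n…y^n: each string has a unique parse
Unambiguous


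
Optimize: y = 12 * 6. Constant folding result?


12 * 6 = 72 at compile time
Optimized: y = 72


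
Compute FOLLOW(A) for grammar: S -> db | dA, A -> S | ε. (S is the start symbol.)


$ ∈ FOLLOW(S). For each A -> αBβ: add FIRST(β)\{ε} to FOLLOW(B); if β nullable, add FOLLOW(A).
FOLLOW(A) = {$}


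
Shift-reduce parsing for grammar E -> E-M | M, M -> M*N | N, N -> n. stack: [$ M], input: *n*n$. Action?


shift '*' to continue M -> M*N
Action: shift


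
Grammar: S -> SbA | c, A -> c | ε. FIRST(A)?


Per alternative of A: FIRST(c) = {c}; FIRST(ε) = {ε}
FIRST(A) = {c, ε}


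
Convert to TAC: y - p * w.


Break into single-operator statements:
t1 = p * w
t2 = y - t1


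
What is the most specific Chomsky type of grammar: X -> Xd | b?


Left-linear: every RHS is a terminal or one nonterminal followed by a terminal
Classification: Type 3 (Regular)


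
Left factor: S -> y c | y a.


Common prefix: 'y'
Factored: S -> y S', S' -> c | a


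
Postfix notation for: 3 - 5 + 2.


Left to right (same or higher precedence on left)
Postfix: 3 5 - 2 +


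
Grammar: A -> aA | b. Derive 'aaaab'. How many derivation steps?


Derivation: A => aA => aaA => aaaA => aaaaA => aaaab
Steps: 5


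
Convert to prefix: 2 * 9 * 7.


left-to-right (same/higher precedence on left): tree is (* (* 2 9) 7)
Prefix: * * 2 9 7


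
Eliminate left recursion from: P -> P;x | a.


Left-recursive alternatives: P;x; non-recursive: a
Introduce P': P -> aP', P' -> ;xP' | ε


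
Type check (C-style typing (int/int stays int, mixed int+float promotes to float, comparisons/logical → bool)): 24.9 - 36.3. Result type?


Operand types: float - float
Rule: mixed int/float promotes to float; int/int stays int
Result type: float


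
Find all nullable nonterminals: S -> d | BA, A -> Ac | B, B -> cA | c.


A nonterminal is nullable iff some alternative derives ε (directly, or every symbol in it is nullable)
Nullable: {}


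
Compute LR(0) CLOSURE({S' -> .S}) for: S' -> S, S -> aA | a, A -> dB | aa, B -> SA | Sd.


Start: S' -> .S
For each item with dot before a nonterminal B, add B -> .γ for every B-production
Closure: [S' -> .S, S -> .aA, S -> .a]


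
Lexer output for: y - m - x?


Scan left to right, longest-match per lexeme
Tokens: ID(y), OP(-), ID(m), OP(-), ID(x)


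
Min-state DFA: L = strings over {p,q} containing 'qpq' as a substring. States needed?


KMP-style automaton: 3 progress states + 1 absorbing accept = 4
Minimal DFA: 4 states


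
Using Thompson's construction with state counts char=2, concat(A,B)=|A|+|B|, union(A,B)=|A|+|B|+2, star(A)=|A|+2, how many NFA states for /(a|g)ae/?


Syntax tree has 4 char leaf(s), 1 union(s), 0 star(s)
chars contribute 4×2 = 8; each union adds +2; each star adds +2
Total: 8 + 2 + 0 = 10 states


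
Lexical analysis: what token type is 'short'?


Pattern: reserved word
Type: KEYWORD


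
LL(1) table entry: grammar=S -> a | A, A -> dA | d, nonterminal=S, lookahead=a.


For [S, a]: 'a' ∈ FIRST(a)
Entry: S -> a


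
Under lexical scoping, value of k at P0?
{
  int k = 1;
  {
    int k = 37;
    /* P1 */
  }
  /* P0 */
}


k declared in the same block as P0
k = 1


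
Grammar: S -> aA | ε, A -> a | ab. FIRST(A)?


Per alternative of A: FIRST(a) = {a}; FIRST(ab) = {a}
FIRST(A) = {a}


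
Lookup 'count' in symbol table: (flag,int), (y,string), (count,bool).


Lookup 'count' → type bool


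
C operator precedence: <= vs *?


'*' is multiplicative (level 10); '<=' is relational (level 7)
Higher level binds tighter
'*' has higher precedence than '<='


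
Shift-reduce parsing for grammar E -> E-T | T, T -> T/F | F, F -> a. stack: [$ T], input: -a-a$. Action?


lookahead ∉ {/} so T won't extend; reduce E -> T
Action: reduce (E -> T)


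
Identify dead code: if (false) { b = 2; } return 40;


condition is constant false, so the whole block is unreachable
Dead: 'if (false) { b = 2; }'


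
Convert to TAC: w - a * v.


Break into single-operator statements:
t1 = a * v
t2 = w - t1


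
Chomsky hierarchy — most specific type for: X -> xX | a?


Right-linear: every RHS is a terminal or a terminal followed by one nonterminal
Classification: Type 3 (Regular)
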